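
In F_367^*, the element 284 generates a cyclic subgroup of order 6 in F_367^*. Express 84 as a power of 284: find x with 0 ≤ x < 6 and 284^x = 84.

5

Successive powers of 284 modulo 367:
  284^0=1  284^1=284  284^2=283  284^3=366  284^4=83  284^5=84
So 284^5 ≡ 84 (mod 367), giving x = 5.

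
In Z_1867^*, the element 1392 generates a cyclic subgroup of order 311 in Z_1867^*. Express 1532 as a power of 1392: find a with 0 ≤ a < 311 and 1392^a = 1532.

Successive powers of 1392 modulo 1867:
  1392^0=1  1392^1=1392  1392^2=1585  1392^3=1393  1392^4=1110  1392^5=1111
  1392^6=636  1392^7=354  1392^8=1747  1392^9=990  1392^10=234  1392^11=870
  1392^12=1224  1392^13=1104  1392^14=227  1392^15=461  1392^16=1331  1392^17=688
  1392^18=1792  1392^19=152  1392^20=613  1392^21=77  1392^22=765  1392^23=690
  1392^24=842  1392^25=1455  1392^26=1532
So 1392^26 ≡ 1532 (mod 1867), giving a = 26.

26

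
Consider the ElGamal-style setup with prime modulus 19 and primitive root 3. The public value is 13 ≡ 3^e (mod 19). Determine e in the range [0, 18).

17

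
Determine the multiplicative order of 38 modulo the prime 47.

46

The order of 38 must divide p − 1 = 46 = 2 · 23.
Divisors: 1, 2, 23, 46.
Check each in increasing order: 38^1 ≡ 38;  38^2 ≡ 34;  38^23 ≡ 46;  38^46 ≡ 1.
Smallest exponent giving 1 is 46.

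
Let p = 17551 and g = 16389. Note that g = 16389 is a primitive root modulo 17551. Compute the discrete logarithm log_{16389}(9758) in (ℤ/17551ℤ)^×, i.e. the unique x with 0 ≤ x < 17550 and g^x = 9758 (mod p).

Baby-step giant-step with m = ceil(sqrt(17550)) = 133.
Baby table (16389^j mod 17551 for j=0..132):
  0:1  1:16389  2:16368  3:5668  4:12960  5:16789  6:7894  7:6345
  8:16081  9:5693  10:1461  11:4765  12:9186  13:14427  14:14582  15:9982
  16:2127  17:3117  18:11103  19:15850  20:10850  21:11469  22:11782  23:16647
  24:14939  25:16372  26:1020  27:8228  28:4359  29:7081  30:3297  31:12555
  32:13522  33:13132  34:9986  35:15030  36:15936  37:16224  38:15037  39:7802
  40:7943  41:2060  42:10767  43:2609  44:4665  45:2529  46:9870  47:9414
  48:12756  49:8123  50:3512  51:8439  52:4891  53:3182  54:5777  55:9159
  56:10699  57:11421  58:14905  59:3227  60:6140  61:8577  62:2494  63:15438
  64:15717  65:7437  66:10849  67:12631  68:12965  69:10979  70:1979  71:17134
  72:10677  73:1883  74:5829  75:1388  76:1836  77:7790  78:4336  79:16256
  80:12955  81:5048  82:13809  83:13107  84:3934  85:9503  86:14644  87:8142
  88:16536  89:3513  90:7277  91:3708  92:8850  93:1186  94:8397  95:1042
  96:215  97:13435  98:8920  99:7601  100:13342  101:11680  102:12314  103:12748
  104:17419  105:12976  106:15748  107:6517  108:9278  109:12829  110:11052  111:4908
  112:979  113:3217  114:209  115:2856  116:16018  117:8695  118:5786  119:16252
  120:52  121:9780  122:8688  123:13920  124:6982  125:13029  126:6815  127:14022
  128:11315  129:15220  130:5768  131:2066  132:3795
Giant step factor: 16389^(-133) ≡ 11874 (mod 17551).
Scan 9758·11874^i mod 17551 for i = 0, 1, …:
  i=0: 9758   i=1: 12341   i=2: 3735   i=3: 15564
  i=4: 12457   i=5: 12141   i=6: 15871   i=7: 7167
  i=8: 13710   i=9: 7015     …   i=82: 602
  i=83: 4891
Match at i=83, j=52: x = 83·133 + 52 = 11091.

11091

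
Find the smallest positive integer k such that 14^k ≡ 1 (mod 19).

18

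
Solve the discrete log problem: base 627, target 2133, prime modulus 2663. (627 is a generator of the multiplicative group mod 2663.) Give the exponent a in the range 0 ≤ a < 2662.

1948

Baby-step giant-step with m = ceil(sqrt(2662)) = 52.
Baby table (627^j mod 2663 for j=0..51):
  0:1  1:627  2:1668  3:1940  4:2052  5:375  6:781  7:2358
  8:501  9:2556  10:2149  11:2608  12:134  13:1465  14:2483  15:1649
  16:679  17:2316  18:797  19:1738  20:559  21:1640  22:362  23:619
  24:1978  25:1911  26:2510  27:2600  28:444  29:1436  30:278  31:1211
  32:342  33:1394  34:574  35:393  36:1415  37:426  38:802  39:2210
  40:910  41:688  42:2633  43:2494  44:557  45:386  46:2352  47:2065
  48:537  49:1161  50:948  51:547
Giant step factor: 627^(-52) ≡ 1971 (mod 2663).
Scan 2133·1971^i mod 2663 for i = 0, 1, …:
  i=0: 2133   i=1: 1929   i=2: 1958   i=3: 531
  i=4: 42   i=5: 229   i=6: 1312   i=7: 179
  i=8: 1293   i=9: 12     …   i=36: 1421
  i=37: 1978
Match at i=37, j=24: a = 37·52 + 24 = 1948.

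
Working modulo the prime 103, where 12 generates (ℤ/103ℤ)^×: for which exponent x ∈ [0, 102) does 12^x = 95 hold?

Baby-step giant-step with m = ceil(sqrt(102)) = 11.
Baby table (12^j mod 103 for j=0..10):
  0:1  1:12  2:41  3:80  4:33  5:87  6:14  7:65
  8:59  9:90  10:50
Giant step factor: 12^(-11) ≡ 40 (mod 103).
Scan 95·40^i mod 103 for i = 0, 1, …:
  i=0: 95   i=1: 92   i=2: 75   i=3: 13
  i=4: 5   i=5: 97   i=6: 69   i=7: 82
  i=8: 87
Match at i=8, j=5: x = 8·11 + 5 = 93.

93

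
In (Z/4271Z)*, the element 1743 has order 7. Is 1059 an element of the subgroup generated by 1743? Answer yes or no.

⟨1743⟩ has order 7; its elements mod 4271 are {1, 726, 1202, 1206, 1368, 1743, 2296}.
1059 is not in this set.

no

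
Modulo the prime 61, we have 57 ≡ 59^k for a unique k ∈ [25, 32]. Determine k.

Compute 59^25 mod 61 = 21, then multiply by 59 repeatedly:
  59^25=21  59^26=19  59^27=23  59^28=15  59^29=31
  59^30=60  59^31=2  59^32=57
Found 57 at exponent 32.

32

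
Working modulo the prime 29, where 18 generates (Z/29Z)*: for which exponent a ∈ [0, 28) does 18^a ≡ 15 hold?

Successive powers of 18 modulo 29:
  18^0=1  18^1=18  18^2=5  18^3=3  18^4=25  18^5=15
So 18^5 ≡ 15 (mod 29), giving a = 5.

5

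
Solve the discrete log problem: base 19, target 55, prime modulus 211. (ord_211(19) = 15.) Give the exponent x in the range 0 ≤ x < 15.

6

Successive powers of 19 modulo 211:
  19^0=1  19^1=19  19^2=150  19^3=107  19^4=134  19^5=14
  19^6=55
So 19^6 ≡ 55 (mod 211), giving x = 6.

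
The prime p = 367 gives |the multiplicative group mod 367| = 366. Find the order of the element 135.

61

The order of 135 must divide p − 1 = 366 = 2 · 3 · 61.
Divisors: 1, 2, 3, 6, 61, 122, 183, 366.
Check each in increasing order: 135^1 ≡ 135;  135^2 ≡ 242;  135^3 ≡ 7;  135^6 ≡ 49;  135^61 ≡ 1.
Smallest exponent giving 1 is 61.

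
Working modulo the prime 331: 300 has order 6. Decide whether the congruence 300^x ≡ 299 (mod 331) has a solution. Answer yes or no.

⟨300⟩ has order 6; its elements mod 331 are {1, 31, 32, 299, 300, 330}.
299 is in this set.

yes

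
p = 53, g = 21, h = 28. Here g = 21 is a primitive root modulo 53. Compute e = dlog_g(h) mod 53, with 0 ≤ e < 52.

24

Successive powers of 21 modulo 53:
  21^0=1  21^1=21  21^2=17  21^3=39  21^4=24  21^5=27
  21^6=37  21^7=35  21^8=46  21^9=12  21^10=40  21^11=45
  21^12=44  21^13=23  21^14=6  21^15=20  21^16=49  21^17=22
  21^18=38  21^19=3  21^20=10  21^21=51  21^22=11  21^23=19
  21^24=28
So 21^24 ≡ 28 (mod 53), giving e = 24.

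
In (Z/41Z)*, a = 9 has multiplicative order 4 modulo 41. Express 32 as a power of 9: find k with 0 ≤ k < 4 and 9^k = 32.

3

Successive powers of 9 modulo 41:
  9^0=1  9^1=9  9^2=40  9^3=32
So 9^3 ≡ 32 (mod 41), giving k = 3.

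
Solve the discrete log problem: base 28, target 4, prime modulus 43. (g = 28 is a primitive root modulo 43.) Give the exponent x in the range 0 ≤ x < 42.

36

Baby-step giant-step with m = ceil(sqrt(42)) = 7.
Baby table (28^j mod 43 for j=0..6):
  0:1  1:28  2:10  3:22  4:14  5:5  6:11
Giant step factor: 28^(-7) ≡ 37 (mod 43).
Scan 4·37^i mod 43 for i = 0, 1, …:
  i=0: 4   i=1: 19   i=2: 15   i=3: 39
  i=4: 24   i=5: 28
Match at i=5, j=1: x = 5·7 + 1 = 36.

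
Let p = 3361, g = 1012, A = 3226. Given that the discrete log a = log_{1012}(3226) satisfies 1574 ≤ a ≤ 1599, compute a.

1596

Compute 1012^1574 mod 3361 = 2038, then multiply by 1012 repeatedly:
  1012^1574=2038  1012^1575=2163  1012^1576=945  1012^1577=1816  1012^1578=2686
  1012^1579=2544  1012^1580=2  1012^1581=2024  1012^1582=1439  1012^1583=955
  1012^1584=1853  1012^1585=3159  1012^1586=597  1012^1587=2545  1012^1588=1014
  1012^1589=1063  1012^1590=236  1012^1591=201  1012^1592=1752  1012^1593=1777
  1012^1594=189  1012^1595=3052  1012^1596=3226
Found 3226 at exponent 1596.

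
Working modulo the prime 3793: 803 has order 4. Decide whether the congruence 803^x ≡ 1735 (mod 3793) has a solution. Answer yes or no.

no

⟨803⟩ has order 4; its elements mod 3793 are {1, 803, 2990, 3792}.
1735 is not in this set.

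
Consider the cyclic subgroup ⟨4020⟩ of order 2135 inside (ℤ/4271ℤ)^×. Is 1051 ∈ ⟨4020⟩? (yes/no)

no

1051 ∈ ⟨4020⟩ iff 1051^2135 ≡ 1 (mod 4271), since |⟨4020⟩| = 2135.
1051^2135 mod 4271 = 4270.
Since 4270 ≠ 1, 1051 does not lie in the subgroup.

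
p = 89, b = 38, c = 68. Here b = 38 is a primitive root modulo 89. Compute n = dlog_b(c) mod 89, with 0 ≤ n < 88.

18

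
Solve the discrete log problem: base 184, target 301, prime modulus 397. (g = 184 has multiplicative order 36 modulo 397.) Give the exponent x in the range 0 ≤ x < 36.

25

Successive powers of 184 modulo 397:
  184^0=1  184^1=184  184^2=111  184^3=177  184^4=14  184^5=194
  184^6=363  184^7=96  184^8=196  184^9=334  184^10=318  184^11=153
  184^12=362  184^13=309  184^14=85  184^15=157  184^16=304  184^17=356
  184^18=396  184^19=213  184^20=286  184^21=220  184^22=383  184^23=203
  184^24=34  184^25=301
So 184^25 ≡ 301 (mod 397), giving x = 25.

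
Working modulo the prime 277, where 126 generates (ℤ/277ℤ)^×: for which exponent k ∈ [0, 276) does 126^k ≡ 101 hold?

53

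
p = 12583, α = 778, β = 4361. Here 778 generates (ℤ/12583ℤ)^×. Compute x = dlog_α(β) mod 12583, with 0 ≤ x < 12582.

Baby-step giant-step with m = ceil(sqrt(12582)) = 113.
Baby table (778^j mod 12583 for j=0..112):
  0:1  1:778  2:1300  3:4760  4:3878  5:9747  6:8200  7:19
  8:2199  9:12117  10:2359  11:10767  12:9031  13:4804  14:361  15:4032
  16:3729  17:7072  18:3245  19:8010  20:3195  21:6859  22:1110  23:7936
  24:8538  25:11323  26:1194  27:10373  28:4491  29:8507  30:12371  31:11226
  32:1226  33:10103  34:8342  35:9831  36:10637  37:8555  38:11966  39:10711
  40:3212  41:7502  42:10627  43:775  44:11549  45:860  46:2181  47:10696
  48:4125  49:585  50:2142  51:5520  52:3757  53:3690  54:1896  55:2877
  56:11115  57:2949  58:4216  59:8468  60:7195  61:10858  62:4331  63:9857
  64:5699  65:4606  66:9896  67:10875  68:4974  69:6791  70:11121  71:7617
  72:12016  73:11862  74:5297  75:6425  76:3199  77:9971  78:6310  79:1810
  80:11467  81:12562  82:8828  83:10449  84:704  85:6643  86:9224  87:3962
  88:12184  89:4153  90:9786  91:793  92:387  93:11677  94:12363  95:5002
  96:3409  97:9772  98:2484  99:7353  100:7952  101:8403  102:6957  103:1856
  104:9506  105:9447  106:1294  107:92  108:8661  109:6353  110:10098  111:4452
  112:3331
Giant step factor: 778^(-113) ≡ 7962 (mod 12583).
Scan 4361·7962^i mod 12583 for i = 0, 1, …:
  i=0: 4361   i=1: 5785   i=2: 6390   i=3: 4111
  i=4: 3399   i=5: 9388   i=6: 4236   i=7: 4592
  i=8: 7889   i=9: 10465     …   i=59: 10894
  i=60: 3409
Match at i=60, j=96: x = 60·113 + 96 = 6876.

6876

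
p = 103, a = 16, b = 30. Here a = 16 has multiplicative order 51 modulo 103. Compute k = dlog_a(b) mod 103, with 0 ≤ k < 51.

Baby-step giant-step with m = ceil(sqrt(51)) = 8.
Baby table (16^j mod 103 for j=0..7):
  0:1  1:16  2:50  3:79  4:28  5:36  6:61  7:49
Giant step factor: 16^(-8) ≡ 18 (mod 103).
Scan 30·18^i mod 103 for i = 0, 1, …:
  i=0: 30   i=1: 25   i=2: 38   i=3: 66
  i=4: 55   i=5: 63   i=6: 1
Match at i=6, j=0: k = 6·8 + 0 = 48.

48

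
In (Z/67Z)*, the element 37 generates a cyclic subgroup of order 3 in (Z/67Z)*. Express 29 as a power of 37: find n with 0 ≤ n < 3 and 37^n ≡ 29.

Successive powers of 37 modulo 67:
  37^0=1  37^1=37  37^2=29
So 37^2 ≡ 29 (mod 67), giving n = 2.

2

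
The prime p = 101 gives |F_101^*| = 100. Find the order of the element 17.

The order of 17 must divide p − 1 = 100 = 2^2 · 5^2.
Divisors: 1, 2, 4, 5, 10, 20, 25, 50, 100.
Check each in increasing order: 17^1 ≡ 17;  17^2 ≡ 87;  17^4 ≡ 95;  17^5 ≡ 100;  17^10 ≡ 1.
Smallest exponent giving 1 is 10.

10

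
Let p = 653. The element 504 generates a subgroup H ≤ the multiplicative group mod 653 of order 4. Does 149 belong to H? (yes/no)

yes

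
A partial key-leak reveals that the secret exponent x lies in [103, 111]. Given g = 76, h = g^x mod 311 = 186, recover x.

Compute 76^103 mod 311 = 186, then multiply by 76 repeatedly:
  76^103=186
Found 186 at exponent 103.

103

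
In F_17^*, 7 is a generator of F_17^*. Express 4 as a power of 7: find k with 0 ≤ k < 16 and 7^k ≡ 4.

4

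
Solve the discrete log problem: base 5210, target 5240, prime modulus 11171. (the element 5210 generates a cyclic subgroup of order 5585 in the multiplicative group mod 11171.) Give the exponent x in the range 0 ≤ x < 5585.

5577

Baby-step giant-step with m = ceil(sqrt(5585)) = 75.
Baby table (5210^j mod 11171 for j=0..74):
  0:1  1:5210  2:9741  3:757  4:607  5:1077  6:3328  7:1488
  8:10977  9:5821  10:9316  11:9536  12:5123  13:3311  14:2286  15:1774
  16:4123  17:10168  18:2398  19:4402  20:357  21:5584  22:3356  23:2145
  24:4450  25:4675  26:3970  27:6179  28:8939  29:291  30:8025  31:8368
  32:8038  33:9072  34:619  35:7742  36:8510  37:10572  38:7090  39:7574
  40:4568  41:5050  42:2795  43:6137  44:2368  45:4496  46:9744  47:5216
  48:7488  49:3348  50:5149  51:4719  52:9790  53:10285  54:8734  55:4657
  56:10729  57:9577  58:6484  59:536  60:10981  61:4319  62:3596  63:1393
  64:7551  65:7619  66:4427  67:7726  68:3347  69:11110  70:6149  71:9033
  72:9678  73:7657  74:1329
Giant step factor: 5210^(-75) ≡ 874 (mod 11171).
Scan 5240·874^i mod 11171 for i = 0, 1, …:
  i=0: 5240   i=1: 10821   i=2: 6888   i=3: 10114
  i=4: 3375   i=5: 606   i=6: 4607   i=7: 4958
  i=8: 10115   i=9: 4249     …   i=73: 5158
  i=74: 6179
Match at i=74, j=27: x = 74·75 + 27 = 5577.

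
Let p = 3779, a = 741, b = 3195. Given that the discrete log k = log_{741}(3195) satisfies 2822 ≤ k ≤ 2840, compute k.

2839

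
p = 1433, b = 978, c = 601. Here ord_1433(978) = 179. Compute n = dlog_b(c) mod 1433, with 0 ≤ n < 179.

Successive powers of 978 modulo 1433:
  978^0=1  978^1=978  978^2=673  978^3=447  978^4=101  978^5=1334
  978^6=622  978^7=724  978^8=170  978^9=32  978^10=1203  978^11=41
  978^12=1407  978^13=366  978^14=1131  978^15=1275  978^16=240  978^17=1141
  978^18=1024  978^19=1238  978^20=1312  978^21=601
So 978^21 ≡ 601 (mod 1433), giving n = 21.

21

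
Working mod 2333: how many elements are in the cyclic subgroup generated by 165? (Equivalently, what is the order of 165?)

The order of 165 must divide p − 1 = 2332 = 2^2 · 11 · 53.
Divisors: 1, 2, 4, 11, 22, 44, 53, 106, 212, 583, 1166, 2332.
Check each in increasing order: 165^1 ≡ 165;  165^2 ≡ 1562;  165^4 ≡ 1859;  165^11 ≡ 1911;  165^22 ≡ 776;  165^44 ≡ 262;  165^53 ≡ 213;  165^106 ≡ 1042;  165^212 ≡ 919;  165^583 ≡ 2332;  165^1166 ≡ 1.
Smallest exponent giving 1 is 1166.

1166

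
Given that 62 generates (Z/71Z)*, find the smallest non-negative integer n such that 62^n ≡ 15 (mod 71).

Baby-step giant-step with m = ceil(sqrt(70)) = 9.
Baby table (62^j mod 71 for j=0..8):
  0:1  1:62  2:10  3:52  4:29  5:23  6:6  7:17
  8:60
Giant step factor: 62^(-9) ≡ 33 (mod 71).
Scan 15·33^i mod 71 for i = 0, 1, …:
  i=0: 15   i=1: 69   i=2: 5   i=3: 23
Match at i=3, j=5: n = 3·9 + 5 = 32.

32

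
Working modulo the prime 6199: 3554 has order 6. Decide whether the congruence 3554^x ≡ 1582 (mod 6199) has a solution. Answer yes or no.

no

⟨3554⟩ has order 6; its elements mod 6199 are {1, 2645, 2646, 3553, 3554, 6198}.
1582 is not in this set.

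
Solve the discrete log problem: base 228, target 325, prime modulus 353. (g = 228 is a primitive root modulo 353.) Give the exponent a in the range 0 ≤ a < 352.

Baby-step giant-step with m = ceil(sqrt(352)) = 19.
Baby table (228^j mod 353 for j=0..18):
  0:1  1:228  2:93  3:24  4:177  5:114  6:223  7:12
  8:265  9:57  10:288  11:6  12:309  13:205  14:144  15:3
  16:331  17:279  18:72
Giant step factor: 228^(-19) ≡ 236 (mod 353).
Scan 325·236^i mod 353 for i = 0, 1, …:
  i=0: 325   i=1: 99   i=2: 66   i=3: 44
  i=4: 147   i=5: 98   i=6: 183   i=7: 122
  i=8: 199   i=9: 15   i=10: 10   i=11: 242
  i=12: 279
Match at i=12, j=17: a = 12·19 + 17 = 245.

245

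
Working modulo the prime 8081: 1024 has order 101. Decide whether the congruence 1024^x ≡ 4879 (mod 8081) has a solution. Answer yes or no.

4879 ∈ ⟨1024⟩ iff 4879^101 ≡ 1 (mod 8081), since |⟨1024⟩| = 101.
4879^101 mod 8081 = 1.
Since 1 = 1, 4879 lies in the subgroup.

yes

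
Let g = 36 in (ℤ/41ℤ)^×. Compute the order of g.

The order of 36 must divide p − 1 = 40 = 2^3 · 5.
Divisors: 1, 2, 4, 5, 8, 10, 20, 40.
Check each in increasing order: 36^1 ≡ 36;  36^2 ≡ 25;  36^4 ≡ 10;  36^5 ≡ 32;  36^8 ≡ 18;  36^10 ≡ 40;  36^20 ≡ 1.
Smallest exponent giving 1 is 20.

20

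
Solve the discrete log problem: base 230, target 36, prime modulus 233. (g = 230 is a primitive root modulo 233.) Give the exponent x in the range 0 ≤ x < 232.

Baby-step giant-step with m = ceil(sqrt(232)) = 16.
Baby table (230^j mod 233 for j=0..15):
  0:1  1:230  2:9  3:206  4:81  5:223  6:30  7:143
  8:37  9:122  10:100  11:166  12:201  13:96  14:178  15:165
Giant step factor: 230^(-16) ≡ 8 (mod 233).
Scan 36·8^i mod 233 for i = 0, 1, …:
  i=0: 36   i=1: 55   i=2: 207   i=3: 25
  i=4: 200   i=5: 202   i=6: 218   i=7: 113
  i=8: 205   i=9: 9
Match at i=9, j=2: x = 9·16 + 2 = 146.

146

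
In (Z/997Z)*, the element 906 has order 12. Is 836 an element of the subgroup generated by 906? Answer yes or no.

yes

⟨906⟩ has order 12; its elements mod 997 are {1, 91, 161, 252, 304, 305, 692, 693, 745, 836, 906, 996}.
836 is in this set.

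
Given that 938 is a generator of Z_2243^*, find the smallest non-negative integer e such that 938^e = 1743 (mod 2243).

Baby-step giant-step with m = ceil(sqrt(2242)) = 48.
Baby table (938^j mod 2243 for j=0..47):
  0:1  1:938  2:588  3:2009  4:322  5:1474  6:924  7:914
  8:506  9:1355  10:1452  11:475  12:1436  13:1168  14:1000  15:426
  16:334  17:1515  18:1251  19:349  20:2127  21:1099  22:1325  23:228
  24:779  25:1727  26:480  27:1640  28:1865  29:2073  30:2036  31:975
  32:1649  33:1335  34:636  35:2173  36:1630  37:1457  38:679  39:2133
  40:2241  41:367  42:1067  43:468  44:1599  45:1538  46:395  47:415
Giant step factor: 938^(-48) ≡ 973 (mod 2243).
Scan 1743·973^i mod 2243 for i = 0, 1, …:
  i=0: 1743   i=1: 231   i=2: 463   i=3: 1899
  i=4: 1738   i=5: 2095   i=6: 1791   i=7: 2075
  i=8: 275   i=9: 658     …   i=45: 1575
  i=46: 506
Match at i=46, j=8: e = 46·48 + 8 = 2216.

2216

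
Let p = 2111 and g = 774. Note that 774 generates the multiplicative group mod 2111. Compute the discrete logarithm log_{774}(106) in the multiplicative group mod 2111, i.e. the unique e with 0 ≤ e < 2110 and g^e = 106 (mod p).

910

Baby-step giant-step with m = ceil(sqrt(2110)) = 46.
Baby table (774^j mod 2111 for j=0..45):
  0:1  1:774  2:1663  3:1563  4:159  5:628  6:542  7:1530
  8:2060  9:635  10:1738  11:505  12:335  13:1748  14:1912  15:77
  16:490  17:1391  18:24  19:1688  20:1914  21:1625  22:1705  23:295
  24:342  25:833  26:887  27:463  28:1603  29:1565  30:1707  31:1843
  32:1557  33:1848  34:1205  35:1719  36:576  37:403  38:1605  39:1002
  40:811  41:747  42:1875  43:993  44:178  45:557
Giant step factor: 774^(-46) ≡ 432 (mod 2111).
Scan 106·432^i mod 2111 for i = 0, 1, …:
  i=0: 106   i=1: 1461   i=2: 2074   i=3: 904
  i=4: 2104   i=5: 1198   i=6: 341   i=7: 1653
  i=8: 578   i=9: 598     …   i=18: 705
  i=19: 576
Match at i=19, j=36: e = 19·46 + 36 = 910.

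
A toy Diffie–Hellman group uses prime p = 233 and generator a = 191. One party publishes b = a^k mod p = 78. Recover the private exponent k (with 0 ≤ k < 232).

Baby-step giant-step with m = ceil(sqrt(232)) = 16.
Baby table (191^j mod 233 for j=0..15):
  0:1  1:191  2:133  3:6  4:214  5:99  6:36  7:119
  8:128  9:216  10:15  11:69  12:131  13:90  14:181  15:87
Giant step factor: 191^(-16) ≡ 148 (mod 233).
Scan 78·148^i mod 233 for i = 0, 1, …:
  i=0: 78   i=1: 127   i=2: 156   i=3: 21
  i=4: 79   i=5: 42   i=6: 158   i=7: 84
  i=8: 83   i=9: 168   i=10: 166   i=11: 103
  i=12: 99
Match at i=12, j=5: k = 12·16 + 5 = 197.

197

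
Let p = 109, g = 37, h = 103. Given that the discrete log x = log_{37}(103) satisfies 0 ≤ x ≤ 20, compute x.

Compute 37^0 mod 109 = 1, then multiply by 37 repeatedly:
  37^0=1  37^1=37  37^2=61  37^3=77  37^4=15
  37^5=10  37^6=43  37^7=65  37^8=7  37^9=41
  37^10=100  37^11=103
Found 103 at exponent 11.

11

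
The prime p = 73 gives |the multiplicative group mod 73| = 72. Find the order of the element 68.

72

The order of 68 must divide p − 1 = 72 = 2^3 · 3^2.
Divisors: 1, 2, 3, 4, 6, 8, 9, 12, 18, 24, 36, 72.
Check each in increasing order: 68^1 ≡ 68;  68^2 ≡ 25;  68^3 ≡ 21;  68^4 ≡ 41;  68^6 ≡ 3;  68^8 ≡ 2;  68^9 ≡ 63;  68^12 ≡ 9;  68^18 ≡ 27;  68^24 ≡ 8;  68^36 ≡ 72;  68^72 ≡ 1.
Smallest exponent giving 1 is 72.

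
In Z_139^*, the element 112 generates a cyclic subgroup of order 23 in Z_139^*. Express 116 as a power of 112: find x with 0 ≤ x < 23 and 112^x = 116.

Successive powers of 112 modulo 139:
  112^0=1  112^1=112  112^2=34  112^3=55  112^4=44  112^5=63
  112^6=106  112^7=57  112^8=129  112^9=131  112^10=77  112^11=6
  112^12=116
So 112^12 ≡ 116 (mod 139), giving x = 12.

12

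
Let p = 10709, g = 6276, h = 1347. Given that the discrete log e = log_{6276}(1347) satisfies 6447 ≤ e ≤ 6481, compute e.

6475

Compute 6276^6447 mod 10709 = 6247, then multiply by 6276 repeatedly:
  6276^6447=6247  6276^6448=523  6276^6449=5394  6276^6450=1595  6276^6451=8014
  6276^6452=6400  6276^6453=7650  6276^6454=2953  6276^6455=6458  6276^6456=7552
  6276^6457=9027  6276^6458=2842  6276^6459=5907  6276^6460=8483  6276^6461=4869
  6276^6462=5067  6276^6463=5471  6276^6464=2942  6276^6465=1676  6276^6466=2338
  6276^6467=1958  6276^6468=5185  6276^6469=7118  6276^6470=5329  6276^6471=597
  6276^6472=9331  6276^6473=4544  6276^6474=77  6276^6475=1347
Found 1347 at exponent 6475.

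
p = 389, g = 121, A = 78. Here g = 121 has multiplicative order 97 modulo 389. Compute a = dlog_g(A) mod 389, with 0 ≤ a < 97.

46

Baby-step giant-step with m = ceil(sqrt(97)) = 10.
Baby table (121^j mod 389 for j=0..9):
  0:1  1:121  2:248  3:55  4:42  5:25  6:302  7:365
  8:208  9:272
Giant step factor: 121^(-10) ≡ 150 (mod 389).
Scan 78·150^i mod 389 for i = 0, 1, …:
  i=0: 78   i=1: 30   i=2: 221   i=3: 85
  i=4: 302
Match at i=4, j=6: a = 4·10 + 6 = 46.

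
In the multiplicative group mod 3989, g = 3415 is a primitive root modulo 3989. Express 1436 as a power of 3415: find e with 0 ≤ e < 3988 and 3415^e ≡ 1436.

1470

Baby-step giant-step with m = ceil(sqrt(3988)) = 64.
Baby table (3415^j mod 3989 for j=0..63):
  0:1  1:3415  2:2378  3:3255  4:2471  5:1730  6:241  7:1281
  8:2671  9:2611  10:1150  11:2074  12:2235  13:1568  14:1482  15:2978
  16:1909  17:1209  18:120  19:2922  20:2141  21:3667  22:1334  23:172
  24:997  25:2138  26:1400  27:2178  28:2374  29:1562  30:937  31:677
  32:2324  33:2339  34:1707  35:1476  36:2433  37:3597  38:1624  39:1250
  40:520  41:695  42:3959  43:1264  44:462  45:2075  46:1661  47:3946
  48:748  49:1460  50:3639  51:1450  52:1401  53:1604  54:763  55:828
  56:3408  57:2407  58:2565  59:3620  60:389  61:98  62:3583  63:1682
Giant step factor: 3415^(-64) ≡ 583 (mod 3989).
Scan 1436·583^i mod 3989 for i = 0, 1, …:
  i=0: 1436   i=1: 3487   i=2: 2520   i=3: 1208
  i=4: 2200   i=5: 2131   i=6: 1794   i=7: 784
  i=8: 2326   i=9: 3787     …   i=21: 923
  i=22: 3583
Match at i=22, j=62: e = 22·64 + 62 = 1470.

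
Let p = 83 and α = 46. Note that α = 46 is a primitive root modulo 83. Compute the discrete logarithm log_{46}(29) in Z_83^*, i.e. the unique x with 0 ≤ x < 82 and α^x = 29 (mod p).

58

Baby-step giant-step with m = ceil(sqrt(82)) = 10.
Baby table (46^j mod 83 for j=0..9):
  0:1  1:46  2:41  3:60  4:21  5:53  6:31  7:15
  8:26  9:34
Giant step factor: 46^(-10) ≡ 51 (mod 83).
Scan 29·51^i mod 83 for i = 0, 1, …:
  i=0: 29   i=1: 68   i=2: 65   i=3: 78
  i=4: 77   i=5: 26
Match at i=5, j=8: x = 5·10 + 8 = 58.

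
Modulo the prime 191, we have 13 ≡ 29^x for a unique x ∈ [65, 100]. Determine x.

Compute 29^65 mod 191 = 66, then multiply by 29 repeatedly:
  29^65=66  29^66=4  29^67=116  29^68=117  29^69=146
  29^70=32  29^71=164  29^72=172  29^73=22  29^74=65
  29^75=166  29^76=39  29^77=176  29^78=138  29^79=182
  29^80=121  29^81=71  29^82=149  29^83=119  29^84=13
Found 13 at exponent 84.

84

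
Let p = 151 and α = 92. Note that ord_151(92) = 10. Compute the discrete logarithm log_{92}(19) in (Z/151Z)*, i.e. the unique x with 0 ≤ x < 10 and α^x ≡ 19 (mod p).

8

Successive powers of 92 modulo 151:
  92^0=1  92^1=92  92^2=8  92^3=132  92^4=64  92^5=150
  92^6=59  92^7=143  92^8=19
So 92^8 ≡ 19 (mod 151), giving x = 8.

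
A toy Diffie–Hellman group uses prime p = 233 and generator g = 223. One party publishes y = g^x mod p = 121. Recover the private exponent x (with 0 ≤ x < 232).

218

Baby-step giant-step with m = ceil(sqrt(232)) = 16.
Baby table (223^j mod 233 for j=0..15):
  0:1  1:223  2:100  3:165  4:214  5:190  6:197  7:127
  8:128  9:118  10:218  11:150  12:131  13:88  14:52  15:179
Giant step factor: 223^(-16) ≡ 148 (mod 233).
Scan 121·148^i mod 233 for i = 0, 1, …:
  i=0: 121   i=1: 200   i=2: 9   i=3: 167
  i=4: 18   i=5: 101   i=6: 36   i=7: 202
  i=8: 72   i=9: 171   i=10: 144   i=11: 109
  i=12: 55   i=13: 218
Match at i=13, j=10: x = 13·16 + 10 = 218.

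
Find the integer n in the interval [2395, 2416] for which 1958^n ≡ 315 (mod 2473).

Compute 1958^2395 mod 2473 = 1336, then multiply by 1958 repeatedly:
  1958^2395=1336  1958^2396=1927  1958^2397=1741  1958^2398=1084  1958^2399=638
  1958^2400=339  1958^2401=998  1958^2402=414  1958^2403=1941  1958^2404=1950
  1958^2405=2261  1958^2406=368  1958^2407=901  1958^2408=909  1958^2409=1735
  1958^2410=1701  1958^2411=1900  1958^2412=808  1958^2413=1817  1958^2414=1512
  1958^2415=315
Found 315 at exponent 2415.

2415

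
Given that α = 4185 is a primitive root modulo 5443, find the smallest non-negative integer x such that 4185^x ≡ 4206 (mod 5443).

Baby-step giant-step with m = ceil(sqrt(5442)) = 74.
Baby table (4185^j mod 5443 for j=0..73):
  0:1  1:4185  2:4094  3:4269  4:1839  5:5256  6:1197  7:1885
  8:1818  9:4459  10:2311  11:4767  12:1300  13:2943  14:4389  15:3283
  16:1223  17:1835  18:4845  19:1150  20:1138  21:5348  22:5207  23:2966
  24:2670  25:4914  26:1436  27:588  28:544  29:1466  30:949  31:3618
  32:4347  33:1689  34:3451  35:2156  36:3809  37:3561  38:5294  39:2380
  40:5053  41:750  42:3582  43:648  44:1266  45:2171  46:1268  47:5098
  48:4013  49:2750  50:2248  51:2376  52:4642  53:703  54:2835  55:4178
  56:2014  57:2826  58:4614  59:3269  60:2506  61:4392  62:4952  63:2619
  64:3756  65:4919  66:589  67:4729  68:117  69:5218  70:14  71:4160
  72:2886  73:5336
Giant step factor: 4185^(-74) ≡ 1697 (mod 5443).
Scan 4206·1697^i mod 5443 for i = 0, 1, …:
  i=0: 4206   i=1: 1809   i=2: 21   i=3: 2979
  i=4: 4259   i=5: 4662   i=6: 2735   i=7: 3859
  i=8: 794   i=9: 2997     …   i=22: 981
  i=23: 4642
Match at i=23, j=52: x = 23·74 + 52 = 1754.

1754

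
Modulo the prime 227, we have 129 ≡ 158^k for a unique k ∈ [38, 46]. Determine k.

42

Compute 158^38 mod 227 = 136, then multiply by 158 repeatedly:
  158^38=136  158^39=150  158^40=92  158^41=8  158^42=129
Found 129 at exponent 42.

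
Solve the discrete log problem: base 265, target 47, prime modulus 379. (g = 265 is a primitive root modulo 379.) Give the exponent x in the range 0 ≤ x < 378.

Baby-step giant-step with m = ceil(sqrt(378)) = 20.
Baby table (265^j mod 379 for j=0..19):
  0:1  1:265  2:110  3:346  4:351  5:160  6:331  7:166
  8:26  9:68  10:207  11:279  12:30  13:370  14:268  15:147
  16:297  17:252  18:76  19:53
Giant step factor: 265^(-20) ≡ 224 (mod 379).
Scan 47·224^i mod 379 for i = 0, 1, …:
  i=0: 47   i=1: 295   i=2: 134   i=3: 75
  i=4: 124   i=5: 109   i=6: 160
Match at i=6, j=5: x = 6·20 + 5 = 125.

125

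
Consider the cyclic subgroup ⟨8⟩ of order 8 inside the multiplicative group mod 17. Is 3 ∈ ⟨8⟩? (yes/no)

no

3 ∈ ⟨8⟩ iff 3^8 ≡ 1 (mod 17), since |⟨8⟩| = 8.
3^8 mod 17 = 16.
Since 16 ≠ 1, 3 does not lie in the subgroup.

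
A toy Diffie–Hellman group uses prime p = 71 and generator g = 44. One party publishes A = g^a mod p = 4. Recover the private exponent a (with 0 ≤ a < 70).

54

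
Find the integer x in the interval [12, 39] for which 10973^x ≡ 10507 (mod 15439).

36

Compute 10973^12 mod 15439 = 4172, then multiply by 10973 repeatedly:
  10973^12=4172  10973^13=2721  10973^14=13946  10973^15=13529  10973^16=7732
  10973^17=5931  10973^18=5478  10973^19=6067  10973^20=223  10973^21=7617
  10973^22=10034  10973^23=7573  10973^24=5831  10973^25=4347  10973^26=8560
  10973^27=13443  10973^28=5833  10973^29=10854  10973^30=4496  10973^31=7003
  10973^32=4016  10973^33=4662  10973^34=6719  10973^35=6362  10973^36=10507
Found 10507 at exponent 36.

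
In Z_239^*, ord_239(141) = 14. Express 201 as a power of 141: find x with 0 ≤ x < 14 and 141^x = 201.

12

Successive powers of 141 modulo 239:
  141^0=1  141^1=141  141^2=44  141^3=229  141^4=24  141^5=38
  141^6=100  141^7=238  141^8=98  141^9=195  141^10=10  141^11=215
  141^12=201
So 141^12 ≡ 201 (mod 239), giving x = 12.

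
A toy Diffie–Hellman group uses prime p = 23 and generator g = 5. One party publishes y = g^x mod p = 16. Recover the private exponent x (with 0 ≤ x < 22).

8

Successive powers of 5 modulo 23:
  5^0=1  5^1=5  5^2=2  5^3=10  5^4=4  5^5=20
  5^6=8  5^7=17  5^8=16
So 5^8 ≡ 16 (mod 23), giving x = 8.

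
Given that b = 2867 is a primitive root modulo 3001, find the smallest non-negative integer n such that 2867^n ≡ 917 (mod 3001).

872

Baby-step giant-step with m = ceil(sqrt(3000)) = 55.
Baby table (2867^j mod 3001 for j=0..54):
  0:1  1:2867  2:2951  3:698  4:2500  5:1112  6:1042  7:1419
  8:1918  9:1074  10:132  11:318  12:2403  13:2106  14:2891  15:2736
  16:2499  17:1246  18:1092  19:721  20:2419  21:2963  22:2091  23:1900
  24:485  25:1032  26:2759  27:2418  28:96  29:2141  30:1202  31:986
  32:2921  33:1717  34:999  35:1179  36:1067  37:1070  38:668  39:518
  40:2612  41:1109  42:1444  43:1569  44:2825  45:2577  46:2798  47:193
  48:1147  49:2354  50:2670  51:2340  52:1545  53:39  54:776
Giant step factor: 2867^(-55) ≡ 2310 (mod 3001).
Scan 917·2310^i mod 3001 for i = 0, 1, …:
  i=0: 917   i=1: 2565   i=2: 1176   i=3: 655
  i=4: 546   i=5: 840   i=6: 1754   i=7: 390
  i=8: 600   i=9: 2539     …   i=14: 1776
  i=15: 193
Match at i=15, j=47: n = 15·55 + 47 = 872.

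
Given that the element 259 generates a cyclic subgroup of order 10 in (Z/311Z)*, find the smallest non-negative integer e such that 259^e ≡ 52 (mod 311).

6

Successive powers of 259 modulo 311:
  259^0=1  259^1=259  259^2=216  259^3=275  259^4=6  259^5=310
  259^6=52
So 259^6 ≡ 52 (mod 311), giving e = 6.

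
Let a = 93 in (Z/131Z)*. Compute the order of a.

The order of 93 must divide p − 1 = 130 = 2 · 5 · 13.
Divisors: 1, 2, 5, 10, 13, 26, 65, 130.
Check each in increasing order: 93^1 ≡ 93;  93^2 ≡ 3;  93^5 ≡ 51;  93^10 ≡ 112;  93^13 ≡ 70;  93^26 ≡ 53;  93^65 ≡ 130;  93^130 ≡ 1.
Smallest exponent giving 1 is 130.

130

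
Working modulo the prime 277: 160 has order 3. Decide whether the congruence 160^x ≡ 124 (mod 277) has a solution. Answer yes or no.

no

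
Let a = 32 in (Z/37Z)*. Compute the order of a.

The order of 32 must divide p − 1 = 36 = 2^2 · 3^2.
Divisors: 1, 2, 3, 4, 6, 9, 12, 18, 36.
Check each in increasing order: 32^1 ≡ 32;  32^2 ≡ 25;  32^3 ≡ 23;  32^4 ≡ 33;  32^6 ≡ 11;  32^9 ≡ 31;  32^12 ≡ 10;  32^18 ≡ 36;  32^36 ≡ 1.
Smallest exponent giving 1 is 36.

36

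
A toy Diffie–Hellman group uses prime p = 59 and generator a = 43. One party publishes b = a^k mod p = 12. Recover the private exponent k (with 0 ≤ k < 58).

42

Baby-step giant-step with m = ceil(sqrt(58)) = 8.
Baby table (43^j mod 59 for j=0..7):
  0:1  1:43  2:20  3:34  4:46  5:31  6:35  7:30
Giant step factor: 43^(-8) ≡ 22 (mod 59).
Scan 12·22^i mod 59 for i = 0, 1, …:
  i=0: 12   i=1: 28   i=2: 26   i=3: 41
  i=4: 17   i=5: 20
Match at i=5, j=2: k = 5·8 + 2 = 42.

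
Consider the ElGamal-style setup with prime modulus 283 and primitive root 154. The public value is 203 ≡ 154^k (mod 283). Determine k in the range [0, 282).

266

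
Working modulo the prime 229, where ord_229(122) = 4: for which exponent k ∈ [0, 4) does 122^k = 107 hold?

3

Successive powers of 122 modulo 229:
  122^0=1  122^1=122  122^2=228  122^3=107
So 122^3 ≡ 107 (mod 229), giving k = 3.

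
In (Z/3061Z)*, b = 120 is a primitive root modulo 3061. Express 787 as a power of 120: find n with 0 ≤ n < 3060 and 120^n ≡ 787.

Baby-step giant-step with m = ceil(sqrt(3060)) = 56.
Baby table (120^j mod 3061 for j=0..55):
  0:1  1:120  2:2156  3:1596  4:1738  5:412  6:464  7:582
  8:2498  9:2843  10:1389  11:1386  12:1026  13:680  14:2014  15:2922
  16:1686  17:294  18:1609  19:237  20:891  21:2846  22:1749  23:1732
  24:2753  25:2833  26:189  27:1253  28:371  29:1666  30:955  31:1343
  32:1988  33:2863  34:728  35:1652  36:2336  37:1769  38:1071  39:3019
  40:1082  41:1278  42:310  43:468  44:1062  45:1939  46:44  47:2219
  48:3034  49:2882  50:3008  51:2823  52:2050  53:1120  54:2777  55:2652
Giant step factor: 120^(-56) ≡ 1089 (mod 3061).
Scan 787·1089^i mod 3061 for i = 0, 1, …:
  i=0: 787   i=1: 3024   i=2: 2561   i=3: 358
  i=4: 1115   i=5: 2079   i=6: 1952   i=7: 1394
  i=8: 2871   i=9: 1238     …   i=40: 720
  i=41: 464
Match at i=41, j=6: n = 41·56 + 6 = 2302.

2302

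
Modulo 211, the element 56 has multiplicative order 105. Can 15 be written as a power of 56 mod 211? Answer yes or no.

15 ∈ ⟨56⟩ iff 15^105 ≡ 1 (mod 211), since |⟨56⟩| = 105.
15^105 mod 211 = 210.
Since 210 ≠ 1, 15 does not lie in the subgroup.

no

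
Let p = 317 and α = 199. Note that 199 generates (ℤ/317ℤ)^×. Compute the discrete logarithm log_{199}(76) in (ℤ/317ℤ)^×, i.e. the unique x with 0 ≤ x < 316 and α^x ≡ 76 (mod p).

67

Baby-step giant-step with m = ceil(sqrt(316)) = 18.
Baby table (199^j mod 317 for j=0..17):
  0:1  1:199  2:293  3:296  4:259  5:187  6:124  7:267
  8:194  9:249  10:99  11:47  12:160  13:140  14:281  15:127
  16:230  17:122
Giant step factor: 199^(-18) ≡ 196 (mod 317).
Scan 76·196^i mod 317 for i = 0, 1, …:
  i=0: 76   i=1: 314   i=2: 46   i=3: 140
Match at i=3, j=13: x = 3·18 + 13 = 67.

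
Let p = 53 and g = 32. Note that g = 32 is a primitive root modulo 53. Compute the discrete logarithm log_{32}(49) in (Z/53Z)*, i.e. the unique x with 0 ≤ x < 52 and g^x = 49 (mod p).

16

Successive powers of 32 modulo 53:
  32^0=1  32^1=32  32^2=17  32^3=14  32^4=24  32^5=26
  32^6=37  32^7=18  32^8=46  32^9=41  32^10=40  32^11=8
  32^12=44  32^13=30  32^14=6  32^15=33  32^16=49
So 32^16 ≡ 49 (mod 53), giving x = 16.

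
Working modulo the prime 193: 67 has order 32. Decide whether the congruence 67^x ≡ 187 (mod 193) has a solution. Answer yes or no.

187 ∈ ⟨67⟩ iff 187^32 ≡ 1 (mod 193), since |⟨67⟩| = 32.
187^32 mod 193 = 108.
Since 108 ≠ 1, 187 does not lie in the subgroup.

no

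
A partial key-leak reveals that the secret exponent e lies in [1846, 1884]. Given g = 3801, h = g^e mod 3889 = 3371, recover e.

1870

Compute 3801^1846 mod 3889 = 3148, then multiply by 3801 repeatedly:
  3801^1846=3148  3801^1847=2984  3801^1848=1860  3801^1849=3547  3801^1850=2873
  3801^1851=3850  3801^1852=3432  3801^1853=1326  3801^1854=3871  3801^1855=1584
  3801^1856=612  3801^1857=590  3801^1858=2526  3801^1859=3274  3801^1860=3563
  3801^1861=1465  3801^1862=3306  3801^1863=747  3801^1864=377  3801^1865=1825
  3801^1866=2738  3801^1867=174  3801^1868=244  3801^1869=1862  3801^1870=3371
Found 3371 at exponent 1870.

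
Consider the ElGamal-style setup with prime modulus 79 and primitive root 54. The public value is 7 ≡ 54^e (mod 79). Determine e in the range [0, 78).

41

Baby-step giant-step with m = ceil(sqrt(78)) = 9.
Baby table (54^j mod 79 for j=0..8):
  0:1  1:54  2:72  3:17  4:49  5:39  6:52  7:43
  8:31
Giant step factor: 54^(-9) ≡ 58 (mod 79).
Scan 7·58^i mod 79 for i = 0, 1, …:
  i=0: 7   i=1: 11   i=2: 6   i=3: 32
  i=4: 39
Match at i=4, j=5: e = 4·9 + 5 = 41.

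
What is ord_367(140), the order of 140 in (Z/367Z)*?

366

The order of 140 must divide p − 1 = 366 = 2 · 3 · 61.
Divisors: 1, 2, 3, 6, 61, 122, 183, 366.
Check each in increasing order: 140^1 ≡ 140;  140^2 ≡ 149;  140^3 ≡ 308;  140^6 ≡ 178;  140^61 ≡ 84;  140^122 ≡ 83;  140^183 ≡ 366;  140^366 ≡ 1.
Smallest exponent giving 1 is 366.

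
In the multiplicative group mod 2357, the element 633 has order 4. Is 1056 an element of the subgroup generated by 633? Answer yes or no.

1056 ∈ ⟨633⟩ iff 1056^4 ≡ 1 (mod 2357), since |⟨633⟩| = 4.
1056^4 mod 2357 = 201.
Since 201 ≠ 1, 1056 does not lie in the subgroup.

no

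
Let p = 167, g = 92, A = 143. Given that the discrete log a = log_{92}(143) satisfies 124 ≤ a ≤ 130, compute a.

Compute 92^124 mod 167 = 7, then multiply by 92 repeatedly:
  92^124=7  92^125=143
Found 143 at exponent 125.

125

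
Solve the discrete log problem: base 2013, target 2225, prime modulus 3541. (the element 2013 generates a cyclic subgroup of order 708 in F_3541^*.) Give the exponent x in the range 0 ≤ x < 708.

533

Baby-step giant-step with m = ceil(sqrt(708)) = 27.
Baby table (2013^j mod 3541 for j=0..26):
  0:1  1:2013  2:1265  3:466  4:3234  5:1684  6:1155  7:2119
  8:2183  9:3539  10:3056  11:1011  12:2609  13:614  14:173  15:1231
  16:2844  17:2716  18:4  19:970  20:1519  21:1864  22:2313  23:3195
  24:1079  25:1394  26:1650
Giant step factor: 2013^(-27) ≡ 2213 (mod 3541).
Scan 2225·2213^i mod 3541 for i = 0, 1, …:
  i=0: 2225   i=1: 1935   i=2: 1086   i=3: 2520
  i=4: 3226   i=5: 482   i=6: 825   i=7: 2110
  i=8: 2392   i=9: 3242     …   i=18: 2012
  i=19: 1519
Match at i=19, j=20: x = 19·27 + 20 = 533.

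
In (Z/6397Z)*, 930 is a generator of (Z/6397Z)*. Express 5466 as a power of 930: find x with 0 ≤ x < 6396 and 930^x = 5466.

3437

Baby-step giant-step with m = ceil(sqrt(6396)) = 80.
Baby table (930^j mod 6397 for j=0..79):
  0:1  1:930  2:1305  3:4617  4:1423  5:5608  6:1885  7:272
  8:3477  9:3125  10:2012  11:3236  12:2890  13:960  14:3617  15:5385
  16:5596  17:3519  18:3803  19:5646  20:5240  21:5083  22:6204  23:6023
  24:4015  25:4499  26:432  27:5146  28:824  29:5077  30:624  31:4590
  32:1901  33:2358  34:5166  35:233  36:5589  37:3406  38:1065  39:5312
  40:1676  41:4209  42:5803  43:4119  44:5264  45:1815  46:5539  47:1685
  48:6182  49:4754  50:893  51:5277  52:1111  53:3313  54:4133  55:5490
  56:894  57:6207  58:2416  59:1533  60:5556  61:4701  62:2779  63:82
  64:5893  65:4658  66:1171  67:1540  68:5669  69:1042  70:3113  71:3646
  72:370  73:5059  74:3075  75:291  76:1956  77:2332  78:177  79:4685
Giant step factor: 930^(-80) ≡ 6277 (mod 6397).
Scan 5466·6277^i mod 6397 for i = 0, 1, …:
  i=0: 5466   i=1: 2971   i=2: 1712   i=3: 5661
  i=4: 5159   i=5: 1429   i=6: 1239   i=7: 4848
  i=8: 367   i=9: 739     …   i=41: 4032
  i=42: 2332
Match at i=42, j=77: x = 42·80 + 77 = 3437.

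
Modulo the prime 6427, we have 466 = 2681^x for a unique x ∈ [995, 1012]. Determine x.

Compute 2681^995 mod 6427 = 3264, then multiply by 2681 repeatedly:
  2681^995=3264  2681^996=3637  2681^997=1038  2681^998=6414  2681^999=3709
  2681^1000=1260  2681^1001=3885  2681^1002=3945  2681^1003=4130  2681^1004=5236
  2681^1005=1148  2681^1006=5682  2681^1007=1452  2681^1008=4477  2681^1009=3628
  2681^1010=2617  2681^1011=4320  2681^1012=466
Found 466 at exponent 1012.

1012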